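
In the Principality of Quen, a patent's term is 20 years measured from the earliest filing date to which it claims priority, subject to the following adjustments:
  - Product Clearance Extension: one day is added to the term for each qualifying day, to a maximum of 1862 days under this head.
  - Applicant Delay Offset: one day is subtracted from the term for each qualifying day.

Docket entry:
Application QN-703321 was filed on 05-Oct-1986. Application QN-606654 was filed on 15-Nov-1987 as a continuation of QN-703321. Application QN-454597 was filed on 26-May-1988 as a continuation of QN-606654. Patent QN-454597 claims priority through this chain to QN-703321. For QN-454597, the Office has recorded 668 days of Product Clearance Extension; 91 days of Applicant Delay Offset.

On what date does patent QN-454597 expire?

May 4, 2008

Earliest priority filing: 5 October 1986.
Base term: 5 October 1986 + 20 years → 5 October 2006.
Product Clearance Extension: 668 days (within the 1862-day cap) → +668 days → 3 August 2008.
Applicant Delay Offset: −91 days → 4 May 2008.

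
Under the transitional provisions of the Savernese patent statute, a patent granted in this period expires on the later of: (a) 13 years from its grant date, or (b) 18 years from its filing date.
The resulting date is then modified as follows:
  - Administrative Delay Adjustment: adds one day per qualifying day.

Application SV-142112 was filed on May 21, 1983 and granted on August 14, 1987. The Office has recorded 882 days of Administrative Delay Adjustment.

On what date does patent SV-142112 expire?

(a) grant + 13 years → 14 August 2000.
(b) filing + 18 years → 21 May 2001.
Later of the two: 21 May 2001.
Administrative Delay Adjustment: +882 days → 20 October 2003.

2003-10-20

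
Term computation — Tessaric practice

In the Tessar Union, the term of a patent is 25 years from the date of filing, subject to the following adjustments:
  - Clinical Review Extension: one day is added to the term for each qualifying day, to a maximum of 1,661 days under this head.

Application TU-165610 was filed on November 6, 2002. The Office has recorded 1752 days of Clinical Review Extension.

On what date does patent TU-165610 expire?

Base term: filing date + 25 years → 6 November 2027.
Clinical Review Extension: 1752 days claimed exceeds the 1661-day cap, so +1661 days → 24 May 2032.

2032-05-24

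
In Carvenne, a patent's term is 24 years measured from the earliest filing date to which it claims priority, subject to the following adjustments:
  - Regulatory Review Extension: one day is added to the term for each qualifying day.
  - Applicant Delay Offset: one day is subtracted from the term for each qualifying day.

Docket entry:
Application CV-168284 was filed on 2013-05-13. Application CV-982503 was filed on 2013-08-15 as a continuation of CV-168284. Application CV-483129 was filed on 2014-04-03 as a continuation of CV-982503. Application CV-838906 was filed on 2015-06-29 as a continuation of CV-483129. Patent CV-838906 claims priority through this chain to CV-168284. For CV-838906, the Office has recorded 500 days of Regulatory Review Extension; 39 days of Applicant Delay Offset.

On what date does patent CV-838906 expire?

Earliest priority filing: 13 May 2013.
Base term: 13 May 2013 + 24 years → 13 May 2037.
Regulatory Review Extension: +500 days → 25 September 2038.
Applicant Delay Offset: −39 days → 17 August 2038.

August 17, 2038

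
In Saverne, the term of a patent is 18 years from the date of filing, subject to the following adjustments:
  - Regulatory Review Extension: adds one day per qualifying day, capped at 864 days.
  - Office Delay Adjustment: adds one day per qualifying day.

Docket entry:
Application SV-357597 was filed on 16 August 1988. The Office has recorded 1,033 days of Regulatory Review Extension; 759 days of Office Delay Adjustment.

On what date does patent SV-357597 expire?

Base term: filing date + 18 years → 16 August 2006.
Regulatory Review Extension: 1033 days claimed exceeds the 864-day cap, so +864 days → 27 December 2008.
Office Delay Adjustment: +759 days → 25 January 2011.

2011-01-25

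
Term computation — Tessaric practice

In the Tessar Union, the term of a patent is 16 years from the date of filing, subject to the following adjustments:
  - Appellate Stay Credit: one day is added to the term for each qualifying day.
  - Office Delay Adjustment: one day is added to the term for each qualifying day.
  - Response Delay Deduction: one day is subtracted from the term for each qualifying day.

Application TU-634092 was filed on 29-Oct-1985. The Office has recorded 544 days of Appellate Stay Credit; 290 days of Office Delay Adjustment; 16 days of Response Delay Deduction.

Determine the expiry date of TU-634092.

Base term: filing date + 16 years → 29 October 2001.
Appellate Stay Credit: +544 days → 26 April 2003.
Office Delay Adjustment: +290 days → 10 February 2004.
Response Delay Deduction: −16 days → 25 January 2004.

2004-01-25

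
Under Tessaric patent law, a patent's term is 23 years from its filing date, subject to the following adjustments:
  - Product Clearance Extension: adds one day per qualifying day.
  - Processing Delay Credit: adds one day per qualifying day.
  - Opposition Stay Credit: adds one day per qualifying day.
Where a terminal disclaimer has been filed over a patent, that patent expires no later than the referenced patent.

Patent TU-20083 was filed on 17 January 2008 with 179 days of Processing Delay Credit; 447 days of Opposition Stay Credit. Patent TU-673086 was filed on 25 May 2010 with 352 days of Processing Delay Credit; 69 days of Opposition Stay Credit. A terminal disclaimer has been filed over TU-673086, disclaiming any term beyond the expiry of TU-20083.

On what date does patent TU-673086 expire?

Natural term of TU-673086:
  Base: filing + 23 years → 25 May 2033.
  Processing Delay Credit: +352 days → 12 May 2034.
  Opposition Stay Credit: +69 days → 20 July 2034.
Expiry of referenced patent TU-20083:
  Base: filing + 23 years → 17 January 2031.
  Processing Delay Credit: +179 days → 15 July 2031.
  Opposition Stay Credit: +447 days → 4 October 2032.
Terminal disclaimer: TU-673086 expires on the earlier of 20 July 2034 and 4 October 2032.

October 4, 2032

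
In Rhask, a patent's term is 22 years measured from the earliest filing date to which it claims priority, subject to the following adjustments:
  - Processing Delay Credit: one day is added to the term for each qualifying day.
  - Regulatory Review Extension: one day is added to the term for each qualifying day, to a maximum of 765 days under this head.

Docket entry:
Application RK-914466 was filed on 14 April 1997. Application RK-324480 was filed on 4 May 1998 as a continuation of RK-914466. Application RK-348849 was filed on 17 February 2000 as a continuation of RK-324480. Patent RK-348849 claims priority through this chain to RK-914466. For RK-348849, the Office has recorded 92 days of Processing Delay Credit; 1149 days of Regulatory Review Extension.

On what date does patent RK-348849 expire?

Earliest priority filing: 14 April 1997.
Base term: 14 April 1997 + 22 years → 14 April 2019.
Processing Delay Credit: +92 days → 15 July 2019.
Regulatory Review Extension: 1149 days claimed exceeds the 765-day cap, so +765 days → 18 August 2021.

2021-08-18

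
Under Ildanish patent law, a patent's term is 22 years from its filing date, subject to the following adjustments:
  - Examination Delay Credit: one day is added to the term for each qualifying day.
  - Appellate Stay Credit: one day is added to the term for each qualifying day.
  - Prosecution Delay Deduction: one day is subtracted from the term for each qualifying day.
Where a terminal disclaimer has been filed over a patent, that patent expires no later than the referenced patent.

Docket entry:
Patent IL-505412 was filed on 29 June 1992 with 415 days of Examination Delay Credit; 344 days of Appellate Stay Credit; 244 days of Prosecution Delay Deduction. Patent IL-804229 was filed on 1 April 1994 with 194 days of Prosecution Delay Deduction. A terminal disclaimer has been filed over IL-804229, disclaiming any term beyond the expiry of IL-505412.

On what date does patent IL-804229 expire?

September 20, 2015

Natural term of IL-804229:
  Base: filing + 22 years → 1 April 2016.
  Prosecution Delay Deduction: −194 days → 20 September 2015.
Expiry of referenced patent IL-505412:
  Base: filing + 22 years → 29 June 2014.
  Examination Delay Credit: +415 days → 18 August 2015.
  Appellate Stay Credit: +344 days → 27 July 2016.
  Prosecution Delay Deduction: −244 days → 26 November 2015.
Terminal disclaimer: IL-804229 expires on the earlier of 20 September 2015 and 26 November 2015.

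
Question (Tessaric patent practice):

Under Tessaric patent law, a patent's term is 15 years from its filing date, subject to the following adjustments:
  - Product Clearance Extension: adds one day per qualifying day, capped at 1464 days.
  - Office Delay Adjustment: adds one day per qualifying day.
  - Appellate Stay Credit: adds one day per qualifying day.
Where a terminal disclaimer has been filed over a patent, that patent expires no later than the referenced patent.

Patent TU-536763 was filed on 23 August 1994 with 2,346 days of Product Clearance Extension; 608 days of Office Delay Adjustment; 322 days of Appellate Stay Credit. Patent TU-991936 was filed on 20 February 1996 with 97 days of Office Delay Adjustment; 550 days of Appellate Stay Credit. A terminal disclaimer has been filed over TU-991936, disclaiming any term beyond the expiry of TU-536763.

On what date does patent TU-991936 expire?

Natural term of TU-991936:
  Base: filing + 15 years → 20 February 2011.
  Office Delay Adjustment: +97 days → 28 May 2011.
  Appellate Stay Credit: +550 days → 28 November 2012.
Expiry of referenced patent TU-536763:
  Base: filing + 15 years → 23 August 2009.
  Product Clearance Extension: 2346 days claimed exceeds the 1464-day cap, so +1464 days → 26 August 2013.
  Office Delay Adjustment: +608 days → 26 April 2015.
  Appellate Stay Credit: +322 days → 13 March 2016.
Terminal disclaimer: TU-991936 expires on the earlier of 28 November 2012 and 13 March 2016.

2012-11-28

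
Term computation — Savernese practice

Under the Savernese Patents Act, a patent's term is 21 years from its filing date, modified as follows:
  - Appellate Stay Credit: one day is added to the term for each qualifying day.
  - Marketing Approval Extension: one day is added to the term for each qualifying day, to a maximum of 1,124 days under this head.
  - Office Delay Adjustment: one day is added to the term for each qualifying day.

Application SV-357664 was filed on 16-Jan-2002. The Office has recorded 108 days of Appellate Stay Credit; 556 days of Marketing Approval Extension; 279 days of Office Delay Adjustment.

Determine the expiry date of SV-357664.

Base term: filing date + 21 years → 16 January 2023.
Appellate Stay Credit: +108 days → 4 May 2023.
Marketing Approval Extension: 556 days (within the 1124-day cap) → +556 days → 10 November 2024.
Office Delay Adjustment: +279 days → 16 August 2025.

2025-08-16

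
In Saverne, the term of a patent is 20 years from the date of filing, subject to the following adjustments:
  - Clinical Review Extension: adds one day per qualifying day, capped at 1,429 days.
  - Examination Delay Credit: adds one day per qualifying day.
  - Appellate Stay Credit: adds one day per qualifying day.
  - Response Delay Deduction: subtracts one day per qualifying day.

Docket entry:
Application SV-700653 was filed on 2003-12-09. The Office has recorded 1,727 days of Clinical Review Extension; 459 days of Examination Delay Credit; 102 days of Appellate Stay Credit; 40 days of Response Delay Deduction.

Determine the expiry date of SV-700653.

Base term: filing date + 20 years → 9 December 2023.
Clinical Review Extension: 1727 days claimed exceeds the 1429-day cap, so +1429 days → 7 November 2027.
Examination Delay Credit: +459 days → 8 February 2029.
Appellate Stay Credit: +102 days → 21 May 2029.
Response Delay Deduction: −40 days → 11 April 2029.

April 11, 2029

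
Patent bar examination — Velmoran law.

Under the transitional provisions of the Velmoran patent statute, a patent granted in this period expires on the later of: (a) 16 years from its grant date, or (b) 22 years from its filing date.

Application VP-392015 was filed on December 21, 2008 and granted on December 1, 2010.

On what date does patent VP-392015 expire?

(a) grant + 16 years → 1 December 2026.
(b) filing + 22 years → 21 December 2030.
Later of the two: 21 December 2030.

December 21, 2030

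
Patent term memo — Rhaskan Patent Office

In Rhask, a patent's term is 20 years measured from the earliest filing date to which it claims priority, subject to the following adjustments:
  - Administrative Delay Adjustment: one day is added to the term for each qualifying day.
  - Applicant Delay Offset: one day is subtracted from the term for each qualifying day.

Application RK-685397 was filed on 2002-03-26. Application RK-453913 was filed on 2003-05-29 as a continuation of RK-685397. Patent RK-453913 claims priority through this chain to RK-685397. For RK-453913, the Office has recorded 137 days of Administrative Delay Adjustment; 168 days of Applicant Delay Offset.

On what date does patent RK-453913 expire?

February 23, 2022

Earliest priority filing: 26 March 2002.
Base term: 26 March 2002 + 20 years → 26 March 2022.
Administrative Delay Adjustment: +137 days → 10 August 2022.
Applicant Delay Offset: −168 days → 23 February 2022.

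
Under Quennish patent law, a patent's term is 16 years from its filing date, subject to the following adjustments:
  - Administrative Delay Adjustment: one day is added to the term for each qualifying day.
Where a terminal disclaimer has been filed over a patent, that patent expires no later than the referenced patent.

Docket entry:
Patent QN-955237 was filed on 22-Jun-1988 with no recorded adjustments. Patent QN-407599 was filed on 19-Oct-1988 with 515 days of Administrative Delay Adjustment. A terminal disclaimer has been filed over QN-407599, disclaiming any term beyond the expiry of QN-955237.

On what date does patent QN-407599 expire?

June 22, 2004

Natural term of QN-407599:
  Base: filing + 16 years → 19 October 2004.
  Administrative Delay Adjustment: +515 days → 18 March 2006.
Expiry of referenced patent QN-955237:
  Base: filing + 16 years → 22 June 2004.
Terminal disclaimer: QN-407599 expires on the earlier of 18 March 2006 and 22 June 2004.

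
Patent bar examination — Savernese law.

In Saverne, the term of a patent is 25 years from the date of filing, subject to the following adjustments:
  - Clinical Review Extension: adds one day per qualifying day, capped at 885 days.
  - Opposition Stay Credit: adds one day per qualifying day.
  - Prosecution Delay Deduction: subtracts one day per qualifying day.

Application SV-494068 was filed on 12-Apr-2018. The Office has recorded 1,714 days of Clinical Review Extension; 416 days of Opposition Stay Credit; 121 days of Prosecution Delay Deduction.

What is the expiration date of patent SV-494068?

Base term: filing date + 25 years → 12 April 2043.
Clinical Review Extension: 1714 days claimed exceeds the 885-day cap, so +885 days → 13 September 2045.
Opposition Stay Credit: +416 days → 3 November 2046.
Prosecution Delay Deduction: −121 days → 5 July 2046.

July 5, 2046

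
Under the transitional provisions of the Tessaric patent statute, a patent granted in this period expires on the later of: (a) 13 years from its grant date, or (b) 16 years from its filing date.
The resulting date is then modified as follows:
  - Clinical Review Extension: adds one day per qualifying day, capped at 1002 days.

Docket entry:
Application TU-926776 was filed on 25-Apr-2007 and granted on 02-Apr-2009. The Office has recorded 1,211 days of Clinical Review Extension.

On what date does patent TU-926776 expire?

(a) grant + 13 years → 2 April 2022.
(b) filing + 16 years → 25 April 2023.
Later of the two: 25 April 2023.
Clinical Review Extension: 1211 days claimed exceeds the 1002-day cap, so +1002 days → 21 January 2026.

January 21, 2026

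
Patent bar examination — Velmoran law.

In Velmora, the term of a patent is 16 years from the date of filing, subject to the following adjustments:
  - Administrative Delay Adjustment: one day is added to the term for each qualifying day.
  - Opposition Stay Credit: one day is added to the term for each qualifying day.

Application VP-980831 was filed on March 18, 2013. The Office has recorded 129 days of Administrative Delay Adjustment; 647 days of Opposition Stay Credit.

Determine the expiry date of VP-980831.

May 3, 2031

Base term: filing date + 16 years → 18 March 2029.
Administrative Delay Adjustment: +129 days → 25 July 2029.
Opposition Stay Credit: +647 days → 3 May 2031.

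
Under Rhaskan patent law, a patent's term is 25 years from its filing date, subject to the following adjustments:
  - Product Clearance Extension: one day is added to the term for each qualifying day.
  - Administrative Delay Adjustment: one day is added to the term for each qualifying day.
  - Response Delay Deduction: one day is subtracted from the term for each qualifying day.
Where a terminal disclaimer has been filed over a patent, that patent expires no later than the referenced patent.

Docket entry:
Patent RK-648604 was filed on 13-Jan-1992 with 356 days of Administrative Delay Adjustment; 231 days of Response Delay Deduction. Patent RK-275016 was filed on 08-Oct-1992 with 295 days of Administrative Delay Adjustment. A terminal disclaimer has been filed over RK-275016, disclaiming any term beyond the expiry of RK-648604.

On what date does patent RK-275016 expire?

2017-05-18

Natural term of RK-275016:
  Base: filing + 25 years → 8 October 2017.
  Administrative Delay Adjustment: +295 days → 30 July 2018.
Expiry of referenced patent RK-648604:
  Base: filing + 25 years → 13 January 2017.
  Administrative Delay Adjustment: +356 days → 4 January 2018.
  Response Delay Deduction: −231 days → 18 May 2017.
Terminal disclaimer: RK-275016 expires on the earlier of 30 July 2018 and 18 May 2017.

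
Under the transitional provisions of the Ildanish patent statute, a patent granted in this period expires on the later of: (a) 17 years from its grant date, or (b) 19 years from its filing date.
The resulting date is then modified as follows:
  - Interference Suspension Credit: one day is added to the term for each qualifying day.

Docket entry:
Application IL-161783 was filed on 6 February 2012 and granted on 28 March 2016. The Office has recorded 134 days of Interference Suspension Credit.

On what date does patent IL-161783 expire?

August 9, 2033

(a) grant + 17 years → 28 March 2033.
(b) filing + 19 years → 6 February 2031.
Later of the two: 28 March 2033.
Interference Suspension Credit: +134 days → 9 August 2033.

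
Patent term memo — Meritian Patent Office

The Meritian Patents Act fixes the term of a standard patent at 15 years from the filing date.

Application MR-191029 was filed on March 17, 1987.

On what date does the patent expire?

2002-03-17

Filing date + 15 years → 17 March 2002.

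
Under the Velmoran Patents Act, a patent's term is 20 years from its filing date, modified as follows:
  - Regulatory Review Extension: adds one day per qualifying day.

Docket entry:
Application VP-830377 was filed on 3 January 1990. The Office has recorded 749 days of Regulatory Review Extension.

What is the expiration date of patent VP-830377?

January 22, 2012

Base term: filing date + 20 years → 3 January 2010.
Regulatory Review Extension: +749 days → 22 January 2012.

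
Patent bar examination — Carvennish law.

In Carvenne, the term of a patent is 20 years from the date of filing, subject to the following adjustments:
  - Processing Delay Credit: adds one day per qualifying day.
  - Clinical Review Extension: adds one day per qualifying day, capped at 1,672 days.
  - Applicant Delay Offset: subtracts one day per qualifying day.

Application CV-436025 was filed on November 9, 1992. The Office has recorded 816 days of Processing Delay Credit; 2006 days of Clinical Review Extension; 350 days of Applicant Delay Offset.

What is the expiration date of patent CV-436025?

September 17, 2018

Base term: filing date + 20 years → 9 November 2012.
Processing Delay Credit: +816 days → 3 February 2015.
Clinical Review Extension: 2006 days claimed exceeds the 1672-day cap, so +1672 days → 2 September 2019.
Applicant Delay Offset: −350 days → 17 September 2018.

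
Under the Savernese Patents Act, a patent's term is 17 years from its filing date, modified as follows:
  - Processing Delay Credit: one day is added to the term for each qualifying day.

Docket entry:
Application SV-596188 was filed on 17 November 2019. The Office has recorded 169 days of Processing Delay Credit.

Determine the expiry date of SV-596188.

May 5, 2037

Base term: filing date + 17 years → 17 November 2036.
Processing Delay Credit: +169 days → 5 May 2037.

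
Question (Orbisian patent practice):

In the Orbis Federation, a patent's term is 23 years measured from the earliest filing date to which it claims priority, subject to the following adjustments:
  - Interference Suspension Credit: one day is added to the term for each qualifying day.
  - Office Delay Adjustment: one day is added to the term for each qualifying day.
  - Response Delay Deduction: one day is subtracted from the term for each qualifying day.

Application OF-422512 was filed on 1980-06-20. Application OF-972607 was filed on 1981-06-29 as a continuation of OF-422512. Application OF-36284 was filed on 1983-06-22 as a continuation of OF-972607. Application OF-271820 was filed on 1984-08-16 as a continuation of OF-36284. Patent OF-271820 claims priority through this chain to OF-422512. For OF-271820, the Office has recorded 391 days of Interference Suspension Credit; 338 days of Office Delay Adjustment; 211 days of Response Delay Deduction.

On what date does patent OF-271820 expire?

2004-11-19

Earliest priority filing: 20 June 1980.
Base term: 20 June 1980 + 23 years → 20 June 2003.
Interference Suspension Credit: +391 days → 15 July 2004.
Office Delay Adjustment: +338 days → 18 June 2005.
Response Delay Deduction: −211 days → 19 November 2004.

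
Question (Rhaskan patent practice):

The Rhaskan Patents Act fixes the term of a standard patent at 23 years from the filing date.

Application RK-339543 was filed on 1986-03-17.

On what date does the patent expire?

March 17, 2009

Filing date + 23 years → 17 March 2009.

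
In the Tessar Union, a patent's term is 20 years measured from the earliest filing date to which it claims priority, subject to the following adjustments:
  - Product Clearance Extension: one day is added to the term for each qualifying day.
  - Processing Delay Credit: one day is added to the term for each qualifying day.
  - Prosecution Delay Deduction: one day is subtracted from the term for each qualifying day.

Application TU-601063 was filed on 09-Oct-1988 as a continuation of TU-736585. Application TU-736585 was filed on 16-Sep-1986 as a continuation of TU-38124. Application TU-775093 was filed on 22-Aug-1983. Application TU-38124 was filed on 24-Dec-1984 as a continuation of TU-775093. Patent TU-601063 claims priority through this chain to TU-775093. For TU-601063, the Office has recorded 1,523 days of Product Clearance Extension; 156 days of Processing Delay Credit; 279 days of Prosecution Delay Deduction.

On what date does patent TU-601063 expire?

2007-06-22

Earliest priority filing: 22 August 1983.
Base term: 22 August 1983 + 20 years → 22 August 2003.
Product Clearance Extension: +1523 days → 23 October 2007.
Processing Delay Credit: +156 days → 27 March 2008.
Prosecution Delay Deduction: −279 days → 22 June 2007.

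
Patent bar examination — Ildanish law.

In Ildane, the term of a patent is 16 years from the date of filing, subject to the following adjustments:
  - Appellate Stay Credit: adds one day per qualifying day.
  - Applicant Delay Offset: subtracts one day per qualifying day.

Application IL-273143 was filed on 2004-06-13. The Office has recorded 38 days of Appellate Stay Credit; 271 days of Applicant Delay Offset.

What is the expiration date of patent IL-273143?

October 24, 2019

Base term: filing date + 16 years → 13 June 2020.
Appellate Stay Credit: +38 days → 21 July 2020.
Applicant Delay Offset: −271 days → 24 October 2019.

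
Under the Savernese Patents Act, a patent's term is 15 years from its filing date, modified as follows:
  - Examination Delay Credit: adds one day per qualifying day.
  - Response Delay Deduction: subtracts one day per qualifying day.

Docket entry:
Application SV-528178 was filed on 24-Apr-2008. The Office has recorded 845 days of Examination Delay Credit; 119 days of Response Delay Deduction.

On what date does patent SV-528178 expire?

2025-04-19

Base term: filing date + 15 years → 24 April 2023.
Examination Delay Credit: +845 days → 16 August 2025.
Response Delay Deduction: −119 days → 19 April 2025.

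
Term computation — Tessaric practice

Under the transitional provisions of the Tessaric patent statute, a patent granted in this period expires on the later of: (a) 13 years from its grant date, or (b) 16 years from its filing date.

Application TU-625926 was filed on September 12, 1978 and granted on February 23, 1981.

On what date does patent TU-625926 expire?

(a) grant + 13 years → 23 February 1994.
(b) filing + 16 years → 12 September 1994.
Later of the two: 12 September 1994.

1994-09-12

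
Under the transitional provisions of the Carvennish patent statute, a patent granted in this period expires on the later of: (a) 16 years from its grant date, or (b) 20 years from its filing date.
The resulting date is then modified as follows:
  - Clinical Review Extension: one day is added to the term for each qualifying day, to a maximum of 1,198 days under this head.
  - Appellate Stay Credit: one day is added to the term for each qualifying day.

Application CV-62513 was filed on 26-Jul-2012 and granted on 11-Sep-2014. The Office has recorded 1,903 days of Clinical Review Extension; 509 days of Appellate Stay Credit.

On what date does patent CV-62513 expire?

March 29, 2037

(a) grant + 16 years → 11 September 2030.
(b) filing + 20 years → 26 July 2032.
Later of the two: 26 July 2032.
Clinical Review Extension: 1903 days claimed exceeds the 1198-day cap, so +1198 days → 6 November 2035.
Appellate Stay Credit: +509 days → 29 March 2037.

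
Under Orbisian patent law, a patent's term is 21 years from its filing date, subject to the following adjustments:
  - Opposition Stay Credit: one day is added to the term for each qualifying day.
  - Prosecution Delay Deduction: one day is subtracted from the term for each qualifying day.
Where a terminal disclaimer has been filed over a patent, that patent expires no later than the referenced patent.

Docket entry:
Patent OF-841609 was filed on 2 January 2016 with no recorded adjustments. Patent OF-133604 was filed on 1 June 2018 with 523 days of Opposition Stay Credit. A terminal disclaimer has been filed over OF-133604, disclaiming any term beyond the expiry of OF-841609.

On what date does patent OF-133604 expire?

2037-01-02

Natural term of OF-133604:
  Base: filing + 21 years → 1 June 2039.
  Opposition Stay Credit: +523 days → 5 November 2040.
Expiry of referenced patent OF-841609:
  Base: filing + 21 years → 2 January 2037.
Terminal disclaimer: OF-133604 expires on the earlier of 5 November 2040 and 2 January 2037.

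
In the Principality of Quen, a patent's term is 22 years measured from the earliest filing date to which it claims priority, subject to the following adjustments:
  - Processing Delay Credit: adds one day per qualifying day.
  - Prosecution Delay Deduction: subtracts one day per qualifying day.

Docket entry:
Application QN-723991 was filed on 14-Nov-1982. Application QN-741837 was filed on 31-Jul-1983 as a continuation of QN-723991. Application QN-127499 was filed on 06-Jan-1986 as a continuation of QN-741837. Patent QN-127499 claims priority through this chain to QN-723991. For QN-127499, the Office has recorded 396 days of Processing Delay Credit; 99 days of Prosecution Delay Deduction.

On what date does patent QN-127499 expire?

2005-09-07

Earliest priority filing: 14 November 1982.
Base term: 14 November 1982 + 22 years → 14 November 2004.
Processing Delay Credit: +396 days → 15 December 2005.
Prosecution Delay Deduction: −99 days → 7 September 2005.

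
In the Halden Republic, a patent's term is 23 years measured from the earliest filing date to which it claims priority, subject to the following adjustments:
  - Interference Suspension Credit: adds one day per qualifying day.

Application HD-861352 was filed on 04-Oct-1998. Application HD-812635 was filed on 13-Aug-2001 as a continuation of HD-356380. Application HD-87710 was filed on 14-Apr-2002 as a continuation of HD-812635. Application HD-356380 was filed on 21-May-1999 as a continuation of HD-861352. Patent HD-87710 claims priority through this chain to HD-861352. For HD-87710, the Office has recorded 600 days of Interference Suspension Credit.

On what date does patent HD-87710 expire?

Earliest priority filing: 4 October 1998.
Base term: 4 October 1998 + 23 years → 4 October 2021.
Interference Suspension Credit: +600 days → 27 May 2023.

May 27, 2023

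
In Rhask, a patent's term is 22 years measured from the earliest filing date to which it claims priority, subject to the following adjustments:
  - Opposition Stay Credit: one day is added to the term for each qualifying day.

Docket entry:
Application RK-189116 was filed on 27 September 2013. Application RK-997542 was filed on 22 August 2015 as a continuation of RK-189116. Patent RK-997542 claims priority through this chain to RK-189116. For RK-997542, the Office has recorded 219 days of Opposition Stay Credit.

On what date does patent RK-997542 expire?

May 3, 2036

Earliest priority filing: 27 September 2013.
Base term: 27 September 2013 + 22 years → 27 September 2035.
Opposition Stay Credit: +219 days → 3 May 2036.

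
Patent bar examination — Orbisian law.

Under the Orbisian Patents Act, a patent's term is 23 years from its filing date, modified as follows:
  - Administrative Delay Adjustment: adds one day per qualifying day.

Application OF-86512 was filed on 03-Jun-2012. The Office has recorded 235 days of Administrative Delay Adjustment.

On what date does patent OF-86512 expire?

Base term: filing date + 23 years → 3 June 2035.
Administrative Delay Adjustment: +235 days → 24 January 2036.

2036-01-24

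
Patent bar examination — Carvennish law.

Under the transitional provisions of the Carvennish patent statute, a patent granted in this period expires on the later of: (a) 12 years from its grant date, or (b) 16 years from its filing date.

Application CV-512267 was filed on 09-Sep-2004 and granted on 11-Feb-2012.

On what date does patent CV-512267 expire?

(a) grant + 12 years → 11 February 2024.
(b) filing + 16 years → 9 September 2020.
Later of the two: 11 February 2024.

2024-02-11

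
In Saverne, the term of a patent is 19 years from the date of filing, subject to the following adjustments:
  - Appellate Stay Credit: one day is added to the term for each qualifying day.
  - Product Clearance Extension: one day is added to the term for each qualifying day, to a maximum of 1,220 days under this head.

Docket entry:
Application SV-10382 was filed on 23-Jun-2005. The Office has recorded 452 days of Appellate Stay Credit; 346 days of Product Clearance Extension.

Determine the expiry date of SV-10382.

Base term: filing date + 19 years → 23 June 2024.
Appellate Stay Credit: +452 days → 18 September 2025.
Product Clearance Extension: 346 days (within the 1220-day cap) → +346 days → 30 August 2026.

August 30, 2026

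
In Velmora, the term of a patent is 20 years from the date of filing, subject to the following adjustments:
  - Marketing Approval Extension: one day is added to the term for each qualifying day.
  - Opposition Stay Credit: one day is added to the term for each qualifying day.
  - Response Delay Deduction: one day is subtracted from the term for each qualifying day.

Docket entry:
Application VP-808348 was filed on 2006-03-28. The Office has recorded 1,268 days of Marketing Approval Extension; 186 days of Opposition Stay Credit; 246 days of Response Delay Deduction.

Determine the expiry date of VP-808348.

July 18, 2029

Base term: filing date + 20 years → 28 March 2026.
Marketing Approval Extension: +1268 days → 16 September 2029.
Opposition Stay Credit: +186 days → 21 March 2030.
Response Delay Deduction: −246 days → 18 July 2029.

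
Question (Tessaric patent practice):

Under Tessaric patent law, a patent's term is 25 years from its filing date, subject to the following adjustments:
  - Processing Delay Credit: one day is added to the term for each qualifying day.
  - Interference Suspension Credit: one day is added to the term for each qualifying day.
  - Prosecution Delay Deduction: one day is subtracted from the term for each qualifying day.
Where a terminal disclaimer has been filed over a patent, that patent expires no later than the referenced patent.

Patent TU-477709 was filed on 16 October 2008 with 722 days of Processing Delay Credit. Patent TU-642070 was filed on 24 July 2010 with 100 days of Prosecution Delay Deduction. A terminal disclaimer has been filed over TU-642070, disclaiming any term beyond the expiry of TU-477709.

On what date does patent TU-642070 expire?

April 15, 2035

Natural term of TU-642070:
  Base: filing + 25 years → 24 July 2035.
  Prosecution Delay Deduction: −100 days → 15 April 2035.
Expiry of referenced patent TU-477709:
  Base: filing + 25 years → 16 October 2033.
  Processing Delay Credit: +722 days → 8 October 2035.
Terminal disclaimer: TU-642070 expires on the earlier of 15 April 2035 and 8 October 2035.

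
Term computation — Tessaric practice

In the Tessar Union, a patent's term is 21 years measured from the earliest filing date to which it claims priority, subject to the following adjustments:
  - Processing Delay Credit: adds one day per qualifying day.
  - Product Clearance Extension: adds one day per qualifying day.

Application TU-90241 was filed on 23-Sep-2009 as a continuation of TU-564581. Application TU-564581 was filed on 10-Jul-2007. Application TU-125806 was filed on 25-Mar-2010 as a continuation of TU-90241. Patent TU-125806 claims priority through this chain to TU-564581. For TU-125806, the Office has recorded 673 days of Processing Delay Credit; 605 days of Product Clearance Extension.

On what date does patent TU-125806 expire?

January 9, 2032

Earliest priority filing: 10 July 2007.
Base term: 10 July 2007 + 21 years → 10 July 2028.
Processing Delay Credit: +673 days → 14 May 2030.
Product Clearance Extension: +605 days → 9 January 2032.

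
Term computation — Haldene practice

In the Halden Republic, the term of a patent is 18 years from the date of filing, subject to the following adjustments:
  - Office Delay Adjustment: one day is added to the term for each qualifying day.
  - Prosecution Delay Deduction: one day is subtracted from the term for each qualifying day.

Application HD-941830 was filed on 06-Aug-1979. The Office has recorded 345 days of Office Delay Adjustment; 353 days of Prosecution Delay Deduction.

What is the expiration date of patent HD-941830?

1997-07-29

Base term: filing date + 18 years → 6 August 1997.
Office Delay Adjustment: +345 days → 17 July 1998.
Prosecution Delay Deduction: −353 days → 29 July 1997.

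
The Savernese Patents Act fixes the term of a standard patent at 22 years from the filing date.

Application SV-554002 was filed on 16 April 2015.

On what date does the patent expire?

April 16, 2037

Filing date + 22 years → 16 April 2037.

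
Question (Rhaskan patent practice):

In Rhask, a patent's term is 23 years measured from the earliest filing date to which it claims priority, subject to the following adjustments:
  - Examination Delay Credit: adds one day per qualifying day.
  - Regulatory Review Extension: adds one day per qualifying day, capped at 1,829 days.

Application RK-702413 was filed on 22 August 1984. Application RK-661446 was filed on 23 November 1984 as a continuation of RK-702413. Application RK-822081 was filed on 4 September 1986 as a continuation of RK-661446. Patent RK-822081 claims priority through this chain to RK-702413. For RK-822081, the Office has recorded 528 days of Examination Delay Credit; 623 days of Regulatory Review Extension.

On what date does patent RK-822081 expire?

October 16, 2010

Earliest priority filing: 22 August 1984.
Base term: 22 August 1984 + 23 years → 22 August 2007.
Examination Delay Credit: +528 days → 31 January 2009.
Regulatory Review Extension: 623 days (within the 1829-day cap) → +623 days → 16 October 2010.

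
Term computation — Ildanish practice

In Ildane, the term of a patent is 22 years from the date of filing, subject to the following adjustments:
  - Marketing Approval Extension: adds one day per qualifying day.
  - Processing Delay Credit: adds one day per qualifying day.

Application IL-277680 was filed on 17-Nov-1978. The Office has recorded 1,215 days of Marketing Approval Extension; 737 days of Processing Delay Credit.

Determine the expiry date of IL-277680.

March 23, 2006

Base term: filing date + 22 years → 17 November 2000.
Marketing Approval Extension: +1215 days → 16 March 2004.
Processing Delay Credit: +737 days → 23 March 2006.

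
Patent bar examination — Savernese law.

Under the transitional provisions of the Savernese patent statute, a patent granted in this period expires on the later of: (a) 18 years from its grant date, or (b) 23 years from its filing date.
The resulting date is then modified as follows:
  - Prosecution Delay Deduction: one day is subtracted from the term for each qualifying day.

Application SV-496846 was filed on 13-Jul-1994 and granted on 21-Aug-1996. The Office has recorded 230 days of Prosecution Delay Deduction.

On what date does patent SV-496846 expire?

2016-11-25

(a) grant + 18 years → 21 August 2014.
(b) filing + 23 years → 13 July 2017.
Later of the two: 13 July 2017.
Prosecution Delay Deduction: −230 days → 25 November 2016.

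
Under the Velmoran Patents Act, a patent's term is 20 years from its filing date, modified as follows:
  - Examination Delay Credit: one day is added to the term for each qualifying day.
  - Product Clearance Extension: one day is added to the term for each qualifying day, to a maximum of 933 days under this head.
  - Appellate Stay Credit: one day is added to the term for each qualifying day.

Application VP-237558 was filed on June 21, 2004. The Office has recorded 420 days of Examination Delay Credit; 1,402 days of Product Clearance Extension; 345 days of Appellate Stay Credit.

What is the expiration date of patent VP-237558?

2029-02-13

Base term: filing date + 20 years → 21 June 2024.
Examination Delay Credit: +420 days → 15 August 2025.
Product Clearance Extension: 1402 days claimed exceeds the 933-day cap, so +933 days → 5 March 2028.
Appellate Stay Credit: +345 days → 13 February 2029.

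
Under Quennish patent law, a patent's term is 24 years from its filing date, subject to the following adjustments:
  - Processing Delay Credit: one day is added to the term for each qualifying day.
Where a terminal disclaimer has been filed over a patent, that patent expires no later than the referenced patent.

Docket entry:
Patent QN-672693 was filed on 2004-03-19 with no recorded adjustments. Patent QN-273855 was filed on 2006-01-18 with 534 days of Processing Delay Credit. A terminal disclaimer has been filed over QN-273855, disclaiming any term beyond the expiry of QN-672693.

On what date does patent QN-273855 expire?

Natural term of QN-273855:
  Base: filing + 24 years → 18 January 2030.
  Processing Delay Credit: +534 days → 6 July 2031.
Expiry of referenced patent QN-672693:
  Base: filing + 24 years → 19 March 2028.
Terminal disclaimer: QN-273855 expires on the earlier of 6 July 2031 and 19 March 2028.

2028-03-19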